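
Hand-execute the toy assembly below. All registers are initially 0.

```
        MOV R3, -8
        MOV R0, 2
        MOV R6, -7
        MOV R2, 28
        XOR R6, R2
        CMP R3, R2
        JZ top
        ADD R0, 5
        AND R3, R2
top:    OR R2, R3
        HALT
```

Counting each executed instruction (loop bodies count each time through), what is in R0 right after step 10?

R3=-8
R0=2
R6=-7
R2=28
R6=(-7)^28=-27
CMP R3, R2  (cmp -8,28)
JZ top: not taken
R0=2+5=7
R3=(-8)&28=24
R2=28|24=28
After step 10: R0 = 7.

7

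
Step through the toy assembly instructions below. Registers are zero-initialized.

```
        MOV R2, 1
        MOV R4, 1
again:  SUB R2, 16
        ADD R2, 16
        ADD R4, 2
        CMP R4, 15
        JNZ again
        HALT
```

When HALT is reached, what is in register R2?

R2=1
R4=1
R2=1-16=-15
R2=(-15)+16=1
R4=1+2=3
CMP R4, 15  (cmp 3,15)
JNZ again: taken
R2=1-16=-15
R2=(-15)+16=1
R4=3+2=5
CMP R4, 15  (cmp 5,15)
JNZ again: taken
R2=1-16=-15
R2=(-15)+16=1
R4=5+2=7
CMP R4, 15  (cmp 7,15)
JNZ again: taken
R2=1-16=-15
R2=(-15)+16=1
R4=7+2=9
CMP R4, 15  (cmp 9,15)
JNZ again: taken
R2=1-16=-15
R2=(-15)+16=1
R4=9+2=11
CMP R4, 15  (cmp 11,15)
JNZ again: taken
R2=1-16=-15
R2=(-15)+16=1
R4=11+2=13
CMP R4, 15  (cmp 13,15)
JNZ again: taken
R2=1-16=-15
R2=(-15)+16=1
R4=13+2=15
CMP R4, 15  (cmp 15,15)
JNZ again: not taken
halt.

1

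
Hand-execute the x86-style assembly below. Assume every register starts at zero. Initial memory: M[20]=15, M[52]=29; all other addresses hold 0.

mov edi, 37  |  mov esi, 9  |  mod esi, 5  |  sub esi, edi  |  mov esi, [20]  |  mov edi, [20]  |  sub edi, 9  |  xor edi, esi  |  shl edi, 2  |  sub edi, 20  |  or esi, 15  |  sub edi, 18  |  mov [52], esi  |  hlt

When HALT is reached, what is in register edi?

-2

mov edi, 37 → edi=37
mov esi, 9 → esi=9
mod esi, 5 → esi=9%5=4
sub esi, edi → esi=4-37=-33
mov esi, [20] → esi=M[20]=15
mov edi, [20] → edi=M[20]=15
sub edi, 9 → edi=15-9=6
xor edi, esi → edi=6^15=9
shl edi, 2 → edi=9<<2=36
sub edi, 20 → edi=36-20=16
or esi, 15 → esi=15|15=15
sub edi, 18 → edi=16-18=-2
mov [52], esi → M[52]=15
halt.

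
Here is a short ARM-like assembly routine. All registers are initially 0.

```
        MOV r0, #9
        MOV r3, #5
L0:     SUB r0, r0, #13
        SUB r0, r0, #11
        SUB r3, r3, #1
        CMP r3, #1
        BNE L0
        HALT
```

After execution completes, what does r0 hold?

r0=9
r3=5
r0=9-13=-4
r0=(-4)-11=-15
r3=5-1=4
CMP r3, #1  (cmp 4,1)
BNE L0: taken
r0=(-15)-13=-28
r0=(-28)-11=-39
r3=4-1=3
CMP r3, #1  (cmp 3,1)
BNE L0: taken
r0=(-39)-13=-52
r0=(-52)-11=-63
r3=3-1=2
CMP r3, #1  (cmp 2,1)
BNE L0: taken
r0=(-63)-13=-76
r0=(-76)-11=-87
r3=2-1=1
CMP r3, #1  (cmp 1,1)
BNE L0: not taken
halt.

-87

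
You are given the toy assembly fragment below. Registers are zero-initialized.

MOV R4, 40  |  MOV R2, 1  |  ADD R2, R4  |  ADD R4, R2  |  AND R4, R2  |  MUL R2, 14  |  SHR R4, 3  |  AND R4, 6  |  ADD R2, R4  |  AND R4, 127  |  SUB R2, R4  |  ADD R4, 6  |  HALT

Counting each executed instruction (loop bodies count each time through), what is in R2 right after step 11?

R4=40
R2=1
R2=1+40=41
R4=40+41=81
R4=81&41=1
R2=41*14=574
R4=1>>3=0
R4=0&6=0
R2=574+0=574
R4=0&127=0
R2=574-0=574
After step 11: R2 = 574.

574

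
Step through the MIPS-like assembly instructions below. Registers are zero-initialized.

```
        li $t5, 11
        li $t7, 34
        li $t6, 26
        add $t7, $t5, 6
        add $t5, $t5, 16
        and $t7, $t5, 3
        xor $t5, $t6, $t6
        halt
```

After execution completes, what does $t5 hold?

after li $t5, 11: $t5=11
after li $t7, 34: $t7=34
after li $t6, 26: $t6=26
after add $t7, $t5, 6: $t7=11+6=17
after add $t5, $t5, 16: $t5=11+16=27
after and $t7, $t5, 3: $t7=27&3=3
after xor $t5, $t6, $t6: $t5=26^26=0
halt.

0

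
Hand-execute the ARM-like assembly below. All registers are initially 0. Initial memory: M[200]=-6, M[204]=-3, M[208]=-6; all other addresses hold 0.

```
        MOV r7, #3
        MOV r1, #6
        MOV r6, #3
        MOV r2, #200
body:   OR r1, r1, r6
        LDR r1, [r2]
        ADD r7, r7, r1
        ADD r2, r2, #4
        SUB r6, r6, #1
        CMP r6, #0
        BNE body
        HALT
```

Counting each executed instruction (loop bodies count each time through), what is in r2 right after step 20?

208

MOV r7, #3 → r7=3
MOV r1, #6 → r1=6
MOV r6, #3 → r6=3
MOV r2, #200 → r2=200
OR r1, r1, r6 → r1=6|3=7
LDR r1, [r2] → r1=M[200]=-6
ADD r7, r7, r1 → r7=3+(-6)=-3
ADD r2, r2, #4 → r2=200+4=204
SUB r6, r6, #1 → r6=3-1=2
CMP r6, #0  (cmp 2,0)
BNE body: taken
OR r1, r1, r6 → r1=(-6)|2=-6
LDR r1, [r2] → r1=M[204]=-3
ADD r7, r7, r1 → r7=(-3)+(-3)=-6
ADD r2, r2, #4 → r2=204+4=208
SUB r6, r6, #1 → r6=2-1=1
CMP r6, #0  (cmp 1,0)
BNE body: taken
OR r1, r1, r6 → r1=(-3)|1=-3
LDR r1, [r2] → r1=M[208]=-6
After step 20: r2 = 208.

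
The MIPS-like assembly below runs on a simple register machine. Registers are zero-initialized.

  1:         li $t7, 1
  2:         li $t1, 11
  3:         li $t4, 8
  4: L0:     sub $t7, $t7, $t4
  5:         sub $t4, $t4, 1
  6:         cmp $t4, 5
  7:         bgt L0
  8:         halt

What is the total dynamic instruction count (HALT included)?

li $t7, 1 → $t7=1
li $t1, 11 → $t1=11
li $t4, 8 → $t4=8
sub $t7, $t7, $t4 → $t7=1-8=-7
sub $t4, $t4, 1 → $t4=8-1=7
cmp $t4, 5  (cmp 7,5)
bgt L0: taken
sub $t7, $t7, $t4 → $t7=(-7)-7=-14
sub $t4, $t4, 1 → $t4=7-1=6
cmp $t4, 5  (cmp 6,5)
bgt L0: taken
sub $t7, $t7, $t4 → $t7=(-14)-6=-20
sub $t4, $t4, 1 → $t4=6-1=5
cmp $t4, 5  (cmp 5,5)
bgt L0: not taken
halt.
Total executed instructions: 16.

16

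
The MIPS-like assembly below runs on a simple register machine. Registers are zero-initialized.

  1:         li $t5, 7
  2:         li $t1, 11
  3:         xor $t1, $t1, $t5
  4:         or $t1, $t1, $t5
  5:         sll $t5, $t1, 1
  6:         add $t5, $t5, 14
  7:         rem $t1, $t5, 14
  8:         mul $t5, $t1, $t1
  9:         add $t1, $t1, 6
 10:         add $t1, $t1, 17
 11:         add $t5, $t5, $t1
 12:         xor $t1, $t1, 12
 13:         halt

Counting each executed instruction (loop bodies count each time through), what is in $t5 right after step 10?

after li $t5, 7: $t5=7
after li $t1, 11: $t1=11
after xor $t1, $t1, $t5: $t1=11^7=12
after or $t1, $t1, $t5: $t1=12|7=15
after sll $t5, $t1, 1: $t5=15<<1=30
after add $t5, $t5, 14: $t5=30+14=44
after rem $t1, $t5, 14: $t1=44%14=2
after mul $t5, $t1, $t1: $t5=2*2=4
after add $t1, $t1, 6: $t1=2+6=8
after add $t1, $t1, 17: $t1=8+17=25
After step 10: $t5 = 4.

4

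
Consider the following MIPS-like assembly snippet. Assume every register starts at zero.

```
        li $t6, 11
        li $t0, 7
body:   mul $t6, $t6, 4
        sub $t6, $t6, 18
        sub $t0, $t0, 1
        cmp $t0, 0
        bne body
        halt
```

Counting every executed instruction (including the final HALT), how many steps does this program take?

li $t6, 11 → $t6=11
li $t0, 7 → $t0=7
mul $t6, $t6, 4 → $t6=11*4=44
sub $t6, $t6, 18 → $t6=44-18=26
sub $t0, $t0, 1 → $t0=7-1=6
cmp $t0, 0  (cmp 6,0)
bne body: taken
mul $t6, $t6, 4 → $t6=26*4=104
sub $t6, $t6, 18 → $t6=104-18=86
sub $t0, $t0, 1 → $t0=6-1=5
cmp $t0, 0  (cmp 5,0)
bne body: taken
mul $t6, $t6, 4 → $t6=86*4=344
sub $t6, $t6, 18 → $t6=344-18=326
sub $t0, $t0, 1 → $t0=5-1=4
cmp $t0, 0  (cmp 4,0)
bne body: taken
mul $t6, $t6, 4 → $t6=326*4=1304
sub $t6, $t6, 18 → $t6=1304-18=1286
sub $t0, $t0, 1 → $t0=4-1=3
cmp $t0, 0  (cmp 3,0)
bne body: taken
mul $t6, $t6, 4 → $t6=1286*4=5144
sub $t6, $t6, 18 → $t6=5144-18=5126
sub $t0, $t0, 1 → $t0=3-1=2
cmp $t0, 0  (cmp 2,0)
bne body: taken
mul $t6, $t6, 4 → $t6=5126*4=20504
sub $t6, $t6, 18 → $t6=20504-18=20486
sub $t0, $t0, 1 → $t0=2-1=1
cmp $t0, 0  (cmp 1,0)
bne body: taken
mul $t6, $t6, 4 → $t6=20486*4=81944
sub $t6, $t6, 18 → $t6=81944-18=81926
sub $t0, $t0, 1 → $t0=1-1=0
cmp $t0, 0  (cmp 0,0)
bne body: not taken
halt.
Total executed instructions: 38.

38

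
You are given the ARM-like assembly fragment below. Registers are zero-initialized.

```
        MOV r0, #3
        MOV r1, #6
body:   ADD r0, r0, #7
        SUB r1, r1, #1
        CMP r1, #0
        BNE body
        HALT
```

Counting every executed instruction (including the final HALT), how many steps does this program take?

27

MOV r0, #3 → r0=3
MOV r1, #6 → r1=6
ADD r0, r0, #7 → r0=3+7=10
SUB r1, r1, #1 → r1=6-1=5
CMP r1, #0  (cmp 5,0)
BNE body: taken
ADD r0, r0, #7 → r0=10+7=17
SUB r1, r1, #1 → r1=5-1=4
CMP r1, #0  (cmp 4,0)
BNE body: taken
ADD r0, r0, #7 → r0=17+7=24
SUB r1, r1, #1 → r1=4-1=3
CMP r1, #0  (cmp 3,0)
BNE body: taken
ADD r0, r0, #7 → r0=24+7=31
SUB r1, r1, #1 → r1=3-1=2
CMP r1, #0  (cmp 2,0)
BNE body: taken
ADD r0, r0, #7 → r0=31+7=38
SUB r1, r1, #1 → r1=2-1=1
CMP r1, #0  (cmp 1,0)
BNE body: taken
ADD r0, r0, #7 → r0=38+7=45
SUB r1, r1, #1 → r1=1-1=0
CMP r1, #0  (cmp 0,0)
BNE body: not taken
halt.
Total executed instructions: 27.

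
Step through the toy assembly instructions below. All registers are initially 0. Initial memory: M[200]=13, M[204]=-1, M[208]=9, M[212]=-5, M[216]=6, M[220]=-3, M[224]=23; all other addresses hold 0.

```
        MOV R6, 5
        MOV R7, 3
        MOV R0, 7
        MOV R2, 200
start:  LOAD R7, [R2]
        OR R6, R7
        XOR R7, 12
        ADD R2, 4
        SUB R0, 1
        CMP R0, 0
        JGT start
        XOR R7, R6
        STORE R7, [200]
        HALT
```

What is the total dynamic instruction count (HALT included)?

MOV R6, 5 → R6=5
MOV R7, 3 → R7=3
MOV R0, 7 → R0=7
MOV R2, 200 → R2=200
LOAD R7, [R2] → R7=M[200]=13
OR R6, R7 → R6=5|13=13
XOR R7, 12 → R7=13^12=1
ADD R2, 4 → R2=200+4=204
SUB R0, 1 → R0=7-1=6
CMP R0, 0  (cmp 6,0)
JGT start: taken
LOAD R7, [R2] → R7=M[204]=-1
OR R6, R7 → R6=13|(-1)=-1
XOR R7, 12 → R7=(-1)^12=-13
ADD R2, 4 → R2=204+4=208
SUB R0, 1 → R0=6-1=5
CMP R0, 0  (cmp 5,0)
JGT start: taken
LOAD R7, [R2] → R7=M[208]=9
OR R6, R7 → R6=(-1)|9=-1
XOR R7, 12 → R7=9^12=5
ADD R2, 4 → R2=208+4=212
SUB R0, 1 → R0=5-1=4
CMP R0, 0  (cmp 4,0)
JGT start: taken
LOAD R7, [R2] → R7=M[212]=-5
OR R6, R7 → R6=(-1)|(-5)=-1
XOR R7, 12 → R7=(-5)^12=-9
ADD R2, 4 → R2=212+4=216
SUB R0, 1 → R0=4-1=3
CMP R0, 0  (cmp 3,0)
JGT start: taken
LOAD R7, [R2] → R7=M[216]=6
OR R6, R7 → R6=(-1)|6=-1
XOR R7, 12 → R7=6^12=10
ADD R2, 4 → R2=216+4=220
SUB R0, 1 → R0=3-1=2
CMP R0, 0  (cmp 2,0)
JGT start: taken
LOAD R7, [R2] → R7=M[220]=-3
OR R6, R7 → R6=(-1)|(-3)=-1
XOR R7, 12 → R7=(-3)^12=-15
ADD R2, 4 → R2=220+4=224
SUB R0, 1 → R0=2-1=1
CMP R0, 0  (cmp 1,0)
JGT start: taken
LOAD R7, [R2] → R7=M[224]=23
OR R6, R7 → R6=(-1)|23=-1
XOR R7, 12 → R7=23^12=27
ADD R2, 4 → R2=224+4=228
SUB R0, 1 → R0=1-1=0
CMP R0, 0  (cmp 0,0)
JGT start: not taken
XOR R7, R6 → R7=27^(-1)=-28
STORE R7, [200] → M[200]=-28
halt.
Total executed instructions: 56.

56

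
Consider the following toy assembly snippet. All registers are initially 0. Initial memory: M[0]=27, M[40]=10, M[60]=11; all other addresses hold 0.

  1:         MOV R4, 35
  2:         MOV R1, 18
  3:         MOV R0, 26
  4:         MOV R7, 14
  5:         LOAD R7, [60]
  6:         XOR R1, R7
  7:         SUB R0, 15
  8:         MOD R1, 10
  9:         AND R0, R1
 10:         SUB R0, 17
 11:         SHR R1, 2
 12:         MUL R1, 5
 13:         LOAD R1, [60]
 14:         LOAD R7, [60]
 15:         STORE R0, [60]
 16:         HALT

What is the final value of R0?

R4=35
R1=18
R0=26
R7=14
R7=M[60]=11
R1=18^11=25
R0=26-15=11
R1=25%10=5
R0=11&5=1
R0=1-17=-16
R1=5>>2=1
R1=1*5=5
R1=M[60]=11
R7=M[60]=11
STORE R0, [60] → M[60]=-16
halt.

-16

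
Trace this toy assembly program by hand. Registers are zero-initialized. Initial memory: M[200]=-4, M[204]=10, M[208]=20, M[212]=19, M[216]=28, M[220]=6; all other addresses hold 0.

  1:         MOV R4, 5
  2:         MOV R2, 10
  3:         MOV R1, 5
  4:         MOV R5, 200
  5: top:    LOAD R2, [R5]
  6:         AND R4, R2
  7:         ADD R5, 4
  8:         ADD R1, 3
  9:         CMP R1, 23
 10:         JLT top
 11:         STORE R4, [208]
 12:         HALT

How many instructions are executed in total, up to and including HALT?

MOV R4, 5 → R4=5
MOV R2, 10 → R2=10
MOV R1, 5 → R1=5
MOV R5, 200 → R5=200
LOAD R2, [R5] → R2=M[200]=-4
AND R4, R2 → R4=5&(-4)=4
ADD R5, 4 → R5=200+4=204
ADD R1, 3 → R1=5+3=8
CMP R1, 23  (cmp 8,23)
JLT top: taken
LOAD R2, [R5] → R2=M[204]=10
AND R4, R2 → R4=4&10=0
ADD R5, 4 → R5=204+4=208
ADD R1, 3 → R1=8+3=11
CMP R1, 23  (cmp 11,23)
JLT top: taken
LOAD R2, [R5] → R2=M[208]=20
AND R4, R2 → R4=0&20=0
ADD R5, 4 → R5=208+4=212
ADD R1, 3 → R1=11+3=14
CMP R1, 23  (cmp 14,23)
JLT top: taken
LOAD R2, [R5] → R2=M[212]=19
AND R4, R2 → R4=0&19=0
ADD R5, 4 → R5=212+4=216
ADD R1, 3 → R1=14+3=17
CMP R1, 23  (cmp 17,23)
JLT top: taken
LOAD R2, [R5] → R2=M[216]=28
AND R4, R2 → R4=0&28=0
ADD R5, 4 → R5=216+4=220
ADD R1, 3 → R1=17+3=20
CMP R1, 23  (cmp 20,23)
JLT top: taken
LOAD R2, [R5] → R2=M[220]=6
AND R4, R2 → R4=0&6=0
ADD R5, 4 → R5=220+4=224
ADD R1, 3 → R1=20+3=23
CMP R1, 23  (cmp 23,23)
JLT top: not taken
STORE R4, [208] → M[208]=0
halt.
Total executed instructions: 42.

42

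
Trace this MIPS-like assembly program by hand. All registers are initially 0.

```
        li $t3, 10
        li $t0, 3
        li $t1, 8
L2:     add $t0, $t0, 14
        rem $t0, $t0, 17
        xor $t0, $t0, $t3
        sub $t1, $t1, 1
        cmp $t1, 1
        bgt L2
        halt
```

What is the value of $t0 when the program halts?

26

after li $t3, 10: $t3=10
after li $t0, 3: $t0=3
after li $t1, 8: $t1=8
after add $t0, $t0, 14: $t0=3+14=17
after rem $t0, $t0, 17: $t0=17%17=0
after xor $t0, $t0, $t3: $t0=0^10=10
after sub $t1, $t1, 1: $t1=8-1=7
cmp $t1, 1  (cmp 7,1)
bgt L2: taken
after add $t0, $t0, 14: $t0=10+14=24
after rem $t0, $t0, 17: $t0=24%17=7
after xor $t0, $t0, $t3: $t0=7^10=13
after sub $t1, $t1, 1: $t1=7-1=6
cmp $t1, 1  (cmp 6,1)
bgt L2: taken
after add $t0, $t0, 14: $t0=13+14=27
after rem $t0, $t0, 17: $t0=27%17=10
after xor $t0, $t0, $t3: $t0=10^10=0
after sub $t1, $t1, 1: $t1=6-1=5
cmp $t1, 1  (cmp 5,1)
bgt L2: taken
after add $t0, $t0, 14: $t0=0+14=14
after rem $t0, $t0, 17: $t0=14%17=14
after xor $t0, $t0, $t3: $t0=14^10=4
after sub $t1, $t1, 1: $t1=5-1=4
cmp $t1, 1  (cmp 4,1)
bgt L2: taken
after add $t0, $t0, 14: $t0=4+14=18
after rem $t0, $t0, 17: $t0=18%17=1
after xor $t0, $t0, $t3: $t0=1^10=11
after sub $t1, $t1, 1: $t1=4-1=3
cmp $t1, 1  (cmp 3,1)
bgt L2: taken
after add $t0, $t0, 14: $t0=11+14=25
after rem $t0, $t0, 17: $t0=25%17=8
after xor $t0, $t0, $t3: $t0=8^10=2
after sub $t1, $t1, 1: $t1=3-1=2
cmp $t1, 1  (cmp 2,1)
bgt L2: taken
after add $t0, $t0, 14: $t0=2+14=16
after rem $t0, $t0, 17: $t0=16%17=16
after xor $t0, $t0, $t3: $t0=16^10=26
after sub $t1, $t1, 1: $t1=2-1=1
cmp $t1, 1  (cmp 1,1)
bgt L2: not taken
halt.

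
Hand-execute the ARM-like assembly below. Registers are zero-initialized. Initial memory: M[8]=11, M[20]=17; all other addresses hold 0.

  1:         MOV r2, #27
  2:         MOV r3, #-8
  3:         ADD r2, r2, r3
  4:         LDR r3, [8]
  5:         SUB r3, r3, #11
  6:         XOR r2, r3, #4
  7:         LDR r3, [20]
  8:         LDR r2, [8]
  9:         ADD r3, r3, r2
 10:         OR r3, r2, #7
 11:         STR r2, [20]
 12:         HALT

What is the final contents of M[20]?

11

after MOV r2, #27: r2=27
after MOV r3, #-8: r3=-8
after ADD r2, r2, r3: r2=27+(-8)=19
after LDR r3, [8]: r3=M[8]=11
after SUB r3, r3, #11: r3=11-11=0
after XOR r2, r3, #4: r2=0^4=4
after LDR r3, [20]: r3=M[20]=17
after LDR r2, [8]: r2=M[8]=11
after ADD r3, r3, r2: r3=17+11=28
after OR r3, r2, #7: r3=11|7=15
STR r2, [20] → M[20]=11
halt.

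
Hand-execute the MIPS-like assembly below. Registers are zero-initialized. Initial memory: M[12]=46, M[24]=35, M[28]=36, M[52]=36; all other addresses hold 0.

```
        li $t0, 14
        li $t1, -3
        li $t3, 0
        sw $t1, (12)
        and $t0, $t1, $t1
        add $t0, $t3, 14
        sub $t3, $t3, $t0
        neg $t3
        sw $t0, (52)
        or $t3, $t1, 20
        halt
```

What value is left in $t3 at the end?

-3

$t0=14
$t1=-3
$t3=0
sw $t1, (12) → M[12]=-3
$t0=(-3)&(-3)=-3
$t0=0+14=14
$t3=0-14=-14
$t3=-(-14)=14
sw $t0, (52) → M[52]=14
$t3=(-3)|20=-3
halt.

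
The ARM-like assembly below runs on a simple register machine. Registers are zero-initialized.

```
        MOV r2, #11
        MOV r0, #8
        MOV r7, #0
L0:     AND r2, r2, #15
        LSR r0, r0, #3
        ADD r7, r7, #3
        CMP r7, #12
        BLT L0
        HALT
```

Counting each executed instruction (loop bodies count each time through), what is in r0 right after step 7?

MOV r2, #11 → r2=11
MOV r0, #8 → r0=8
MOV r7, #0 → r7=0
AND r2, r2, #15 → r2=11&15=11
LSR r0, r0, #3 → r0=8>>3=1
ADD r7, r7, #3 → r7=0+3=3
CMP r7, #12  (cmp 3,12)
After step 7: r0 = 1.

1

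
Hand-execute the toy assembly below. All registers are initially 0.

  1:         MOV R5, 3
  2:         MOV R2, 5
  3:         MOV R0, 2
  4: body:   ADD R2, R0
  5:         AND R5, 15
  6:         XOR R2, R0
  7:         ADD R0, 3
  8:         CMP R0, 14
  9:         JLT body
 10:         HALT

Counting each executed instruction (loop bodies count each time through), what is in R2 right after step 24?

33

R5=3
R2=5
R0=2
R2=5+2=7
R5=3&15=3
R2=7^2=5
R0=2+3=5
CMP R0, 14  (cmp 5,14)
JLT body: taken
R2=5+5=10
R5=3&15=3
R2=10^5=15
R0=5+3=8
CMP R0, 14  (cmp 8,14)
JLT body: taken
R2=15+8=23
R5=3&15=3
R2=23^8=31
R0=8+3=11
CMP R0, 14  (cmp 11,14)
JLT body: taken
R2=31+11=42
R5=3&15=3
R2=42^11=33
After step 24: R2 = 33.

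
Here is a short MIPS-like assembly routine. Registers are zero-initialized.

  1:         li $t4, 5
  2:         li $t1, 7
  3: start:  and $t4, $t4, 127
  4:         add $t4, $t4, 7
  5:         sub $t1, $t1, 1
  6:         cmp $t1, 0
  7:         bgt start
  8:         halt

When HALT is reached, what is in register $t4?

54

after li $t4, 5: $t4=5
after li $t1, 7: $t1=7
after and $t4, $t4, 127: $t4=5&127=5
after add $t4, $t4, 7: $t4=5+7=12
after sub $t1, $t1, 1: $t1=7-1=6
cmp $t1, 0  (cmp 6,0)
bgt start: taken
after and $t4, $t4, 127: $t4=12&127=12
after add $t4, $t4, 7: $t4=12+7=19
after sub $t1, $t1, 1: $t1=6-1=5
cmp $t1, 0  (cmp 5,0)
bgt start: taken
after and $t4, $t4, 127: $t4=19&127=19
after add $t4, $t4, 7: $t4=19+7=26
after sub $t1, $t1, 1: $t1=5-1=4
cmp $t1, 0  (cmp 4,0)
bgt start: taken
after and $t4, $t4, 127: $t4=26&127=26
after add $t4, $t4, 7: $t4=26+7=33
after sub $t1, $t1, 1: $t1=4-1=3
cmp $t1, 0  (cmp 3,0)
bgt start: taken
after and $t4, $t4, 127: $t4=33&127=33
after add $t4, $t4, 7: $t4=33+7=40
after sub $t1, $t1, 1: $t1=3-1=2
cmp $t1, 0  (cmp 2,0)
bgt start: taken
after and $t4, $t4, 127: $t4=40&127=40
after add $t4, $t4, 7: $t4=40+7=47
after sub $t1, $t1, 1: $t1=2-1=1
cmp $t1, 0  (cmp 1,0)
bgt start: taken
after and $t4, $t4, 127: $t4=47&127=47
after add $t4, $t4, 7: $t4=47+7=54
after sub $t1, $t1, 1: $t1=1-1=0
cmp $t1, 0  (cmp 0,0)
bgt start: not taken
halt.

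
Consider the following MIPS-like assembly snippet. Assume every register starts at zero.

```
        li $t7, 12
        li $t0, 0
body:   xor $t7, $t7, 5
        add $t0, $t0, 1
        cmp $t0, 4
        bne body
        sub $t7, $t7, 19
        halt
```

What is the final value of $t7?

li $t7, 12 → $t7=12
li $t0, 0 → $t0=0
xor $t7, $t7, 5 → $t7=12^5=9
add $t0, $t0, 1 → $t0=0+1=1
cmp $t0, 4  (cmp 1,4)
bne body: taken
xor $t7, $t7, 5 → $t7=9^5=12
add $t0, $t0, 1 → $t0=1+1=2
cmp $t0, 4  (cmp 2,4)
bne body: taken
xor $t7, $t7, 5 → $t7=12^5=9
add $t0, $t0, 1 → $t0=2+1=3
cmp $t0, 4  (cmp 3,4)
bne body: taken
xor $t7, $t7, 5 → $t7=9^5=12
add $t0, $t0, 1 → $t0=3+1=4
cmp $t0, 4  (cmp 4,4)
bne body: not taken
sub $t7, $t7, 19 → $t7=12-19=-7
halt.

-7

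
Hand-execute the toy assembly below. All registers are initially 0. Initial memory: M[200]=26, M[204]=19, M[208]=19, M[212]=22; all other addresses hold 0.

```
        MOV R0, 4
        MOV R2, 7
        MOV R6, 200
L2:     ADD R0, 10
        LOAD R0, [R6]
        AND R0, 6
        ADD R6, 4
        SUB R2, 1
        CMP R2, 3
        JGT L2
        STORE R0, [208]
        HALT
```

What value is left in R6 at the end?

216

MOV R0, 4 → R0=4
MOV R2, 7 → R2=7
MOV R6, 200 → R6=200
ADD R0, 10 → R0=4+10=14
LOAD R0, [R6] → R0=M[200]=26
AND R0, 6 → R0=26&6=2
ADD R6, 4 → R6=200+4=204
SUB R2, 1 → R2=7-1=6
CMP R2, 3  (cmp 6,3)
JGT L2: taken
ADD R0, 10 → R0=2+10=12
LOAD R0, [R6] → R0=M[204]=19
AND R0, 6 → R0=19&6=2
ADD R6, 4 → R6=204+4=208
SUB R2, 1 → R2=6-1=5
CMP R2, 3  (cmp 5,3)
JGT L2: taken
ADD R0, 10 → R0=2+10=12
LOAD R0, [R6] → R0=M[208]=19
AND R0, 6 → R0=19&6=2
ADD R6, 4 → R6=208+4=212
SUB R2, 1 → R2=5-1=4
CMP R2, 3  (cmp 4,3)
JGT L2: taken
ADD R0, 10 → R0=2+10=12
LOAD R0, [R6] → R0=M[212]=22
AND R0, 6 → R0=22&6=6
ADD R6, 4 → R6=212+4=216
SUB R2, 1 → R2=4-1=3
CMP R2, 3  (cmp 3,3)
JGT L2: not taken
STORE R0, [208] → M[208]=6
halt.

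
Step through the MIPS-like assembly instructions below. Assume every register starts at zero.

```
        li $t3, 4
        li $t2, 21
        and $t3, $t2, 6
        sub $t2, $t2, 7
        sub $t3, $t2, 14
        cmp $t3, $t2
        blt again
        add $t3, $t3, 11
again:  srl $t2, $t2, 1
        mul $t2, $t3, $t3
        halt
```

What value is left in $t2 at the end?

li $t3, 4 → $t3=4
li $t2, 21 → $t2=21
and $t3, $t2, 6 → $t3=21&6=4
sub $t2, $t2, 7 → $t2=21-7=14
sub $t3, $t2, 14 → $t3=14-14=0
cmp $t3, $t2  (cmp 0,14)
blt again: taken
srl $t2, $t2, 1 → $t2=14>>1=7
mul $t2, $t3, $t3 → $t2=0*0=0
halt.

0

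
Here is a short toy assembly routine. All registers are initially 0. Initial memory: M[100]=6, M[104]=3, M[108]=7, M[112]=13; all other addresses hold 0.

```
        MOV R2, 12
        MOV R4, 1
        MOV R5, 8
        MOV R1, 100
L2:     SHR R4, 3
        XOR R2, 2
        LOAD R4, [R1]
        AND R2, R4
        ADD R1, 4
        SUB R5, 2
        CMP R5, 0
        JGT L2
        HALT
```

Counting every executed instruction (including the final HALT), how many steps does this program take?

after MOV R2, 12: R2=12
after MOV R4, 1: R4=1
after MOV R5, 8: R5=8
after MOV R1, 100: R1=100
after SHR R4, 3: R4=1>>3=0
after XOR R2, 2: R2=12^2=14
after LOAD R4, [R1]: R4=M[100]=6
after AND R2, R4: R2=14&6=6
after ADD R1, 4: R1=100+4=104
after SUB R5, 2: R5=8-2=6
CMP R5, 0  (cmp 6,0)
JGT L2: taken
after SHR R4, 3: R4=6>>3=0
after XOR R2, 2: R2=6^2=4
after LOAD R4, [R1]: R4=M[104]=3
after AND R2, R4: R2=4&3=0
after ADD R1, 4: R1=104+4=108
after SUB R5, 2: R5=6-2=4
CMP R5, 0  (cmp 4,0)
JGT L2: taken
after SHR R4, 3: R4=3>>3=0
after XOR R2, 2: R2=0^2=2
after LOAD R4, [R1]: R4=M[108]=7
after AND R2, R4: R2=2&7=2
after ADD R1, 4: R1=108+4=112
after SUB R5, 2: R5=4-2=2
CMP R5, 0  (cmp 2,0)
JGT L2: taken
after SHR R4, 3: R4=7>>3=0
after XOR R2, 2: R2=2^2=0
after LOAD R4, [R1]: R4=M[112]=13
after AND R2, R4: R2=0&13=0
after ADD R1, 4: R1=112+4=116
after SUB R5, 2: R5=2-2=0
CMP R5, 0  (cmp 0,0)
JGT L2: not taken
halt.
Total executed instructions: 37.

37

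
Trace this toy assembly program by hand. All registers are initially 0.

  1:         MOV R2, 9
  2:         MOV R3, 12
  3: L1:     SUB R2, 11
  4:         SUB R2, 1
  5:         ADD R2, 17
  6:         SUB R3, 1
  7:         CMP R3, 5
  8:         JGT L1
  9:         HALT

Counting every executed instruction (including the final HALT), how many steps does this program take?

R2=9
R3=12
R2=9-11=-2
R2=(-2)-1=-3
R2=(-3)+17=14
R3=12-1=11
CMP R3, 5  (cmp 11,5)
JGT L1: taken
R2=14-11=3
R2=3-1=2
R2=2+17=19
R3=11-1=10
CMP R3, 5  (cmp 10,5)
JGT L1: taken
R2=19-11=8
R2=8-1=7
R2=7+17=24
R3=10-1=9
CMP R3, 5  (cmp 9,5)
JGT L1: taken
R2=24-11=13
R2=13-1=12
R2=12+17=29
R3=9-1=8
CMP R3, 5  (cmp 8,5)
JGT L1: taken
R2=29-11=18
R2=18-1=17
R2=17+17=34
R3=8-1=7
CMP R3, 5  (cmp 7,5)
JGT L1: taken
R2=34-11=23
R2=23-1=22
R2=22+17=39
R3=7-1=6
CMP R3, 5  (cmp 6,5)
JGT L1: taken
R2=39-11=28
R2=28-1=27
R2=27+17=44
R3=6-1=5
CMP R3, 5  (cmp 5,5)
JGT L1: not taken
halt.
Total executed instructions: 45.

45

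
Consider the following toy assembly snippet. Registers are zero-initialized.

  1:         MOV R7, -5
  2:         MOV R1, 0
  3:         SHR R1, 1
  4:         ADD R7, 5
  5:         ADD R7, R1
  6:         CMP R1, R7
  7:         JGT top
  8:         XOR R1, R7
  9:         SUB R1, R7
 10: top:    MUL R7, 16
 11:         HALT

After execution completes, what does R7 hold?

MOV R7, -5 → R7=-5
MOV R1, 0 → R1=0
SHR R1, 1 → R1=0>>1=0
ADD R7, 5 → R7=(-5)+5=0
ADD R7, R1 → R7=0+0=0
CMP R1, R7  (cmp 0,0)
JGT top: not taken
XOR R1, R7 → R1=0^0=0
SUB R1, R7 → R1=0-0=0
MUL R7, 16 → R7=0*16=0
halt.

0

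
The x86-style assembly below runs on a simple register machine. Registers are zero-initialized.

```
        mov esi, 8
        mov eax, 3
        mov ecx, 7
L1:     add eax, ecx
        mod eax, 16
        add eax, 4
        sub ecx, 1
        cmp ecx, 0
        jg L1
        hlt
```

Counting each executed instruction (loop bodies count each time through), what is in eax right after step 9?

after mov esi, 8: esi=8
after mov eax, 3: eax=3
after mov ecx, 7: ecx=7
after add eax, ecx: eax=3+7=10
after mod eax, 16: eax=10%16=10
after add eax, 4: eax=10+4=14
after sub ecx, 1: ecx=7-1=6
cmp ecx, 0  (cmp 6,0)
jg L1: taken
After step 9: eax = 14.

14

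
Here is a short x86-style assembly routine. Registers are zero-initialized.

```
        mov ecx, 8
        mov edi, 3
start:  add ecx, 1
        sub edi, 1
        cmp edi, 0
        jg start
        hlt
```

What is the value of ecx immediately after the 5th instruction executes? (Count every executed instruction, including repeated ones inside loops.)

ecx=8
edi=3
ecx=8+1=9
edi=3-1=2
cmp edi, 0  (cmp 2,0)
After step 5: ecx = 9.

9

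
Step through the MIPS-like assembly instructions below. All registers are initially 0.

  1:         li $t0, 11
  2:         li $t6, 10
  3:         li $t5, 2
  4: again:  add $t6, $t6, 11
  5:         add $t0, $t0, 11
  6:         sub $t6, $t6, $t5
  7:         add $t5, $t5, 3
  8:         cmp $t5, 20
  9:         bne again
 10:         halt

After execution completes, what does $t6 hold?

li $t0, 11 → $t0=11
li $t6, 10 → $t6=10
li $t5, 2 → $t5=2
add $t6, $t6, 11 → $t6=10+11=21
add $t0, $t0, 11 → $t0=11+11=22
sub $t6, $t6, $t5 → $t6=21-2=19
add $t5, $t5, 3 → $t5=2+3=5
cmp $t5, 20  (cmp 5,20)
bne again: taken
add $t6, $t6, 11 → $t6=19+11=30
add $t0, $t0, 11 → $t0=22+11=33
sub $t6, $t6, $t5 → $t6=30-5=25
add $t5, $t5, 3 → $t5=5+3=8
cmp $t5, 20  (cmp 8,20)
bne again: taken
add $t6, $t6, 11 → $t6=25+11=36
add $t0, $t0, 11 → $t0=33+11=44
sub $t6, $t6, $t5 → $t6=36-8=28
add $t5, $t5, 3 → $t5=8+3=11
cmp $t5, 20  (cmp 11,20)
bne again: taken
add $t6, $t6, 11 → $t6=28+11=39
add $t0, $t0, 11 → $t0=44+11=55
sub $t6, $t6, $t5 → $t6=39-11=28
add $t5, $t5, 3 → $t5=11+3=14
cmp $t5, 20  (cmp 14,20)
bne again: taken
add $t6, $t6, 11 → $t6=28+11=39
add $t0, $t0, 11 → $t0=55+11=66
sub $t6, $t6, $t5 → $t6=39-14=25
add $t5, $t5, 3 → $t5=14+3=17
cmp $t5, 20  (cmp 17,20)
bne again: taken
add $t6, $t6, 11 → $t6=25+11=36
add $t0, $t0, 11 → $t0=66+11=77
sub $t6, $t6, $t5 → $t6=36-17=19
add $t5, $t5, 3 → $t5=17+3=20
cmp $t5, 20  (cmp 20,20)
bne again: not taken
halt.

19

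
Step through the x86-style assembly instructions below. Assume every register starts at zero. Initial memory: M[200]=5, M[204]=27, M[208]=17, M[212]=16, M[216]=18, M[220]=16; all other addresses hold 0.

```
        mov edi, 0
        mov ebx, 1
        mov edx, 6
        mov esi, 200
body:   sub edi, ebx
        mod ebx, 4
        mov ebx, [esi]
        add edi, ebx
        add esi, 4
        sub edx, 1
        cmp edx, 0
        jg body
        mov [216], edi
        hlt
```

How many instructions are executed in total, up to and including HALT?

54

after mov edi, 0: edi=0
after mov ebx, 1: ebx=1
after mov edx, 6: edx=6
after mov esi, 200: esi=200
after sub edi, ebx: edi=0-1=-1
after mod ebx, 4: ebx=1%4=1
after mov ebx, [esi]: ebx=M[200]=5
after add edi, ebx: edi=(-1)+5=4
after add esi, 4: esi=200+4=204
after sub edx, 1: edx=6-1=5
cmp edx, 0  (cmp 5,0)
jg body: taken
after sub edi, ebx: edi=4-5=-1
after mod ebx, 4: ebx=5%4=1
after mov ebx, [esi]: ebx=M[204]=27
after add edi, ebx: edi=(-1)+27=26
after add esi, 4: esi=204+4=208
after sub edx, 1: edx=5-1=4
cmp edx, 0  (cmp 4,0)
jg body: taken
after sub edi, ebx: edi=26-27=-1
after mod ebx, 4: ebx=27%4=3
after mov ebx, [esi]: ebx=M[208]=17
after add edi, ebx: edi=(-1)+17=16
after add esi, 4: esi=208+4=212
after sub edx, 1: edx=4-1=3
cmp edx, 0  (cmp 3,0)
jg body: taken
after sub edi, ebx: edi=16-17=-1
after mod ebx, 4: ebx=17%4=1
after mov ebx, [esi]: ebx=M[212]=16
after add edi, ebx: edi=(-1)+16=15
after add esi, 4: esi=212+4=216
after sub edx, 1: edx=3-1=2
cmp edx, 0  (cmp 2,0)
jg body: taken
after sub edi, ebx: edi=15-16=-1
after mod ebx, 4: ebx=16%4=0
after mov ebx, [esi]: ebx=M[216]=18
after add edi, ebx: edi=(-1)+18=17
after add esi, 4: esi=216+4=220
after sub edx, 1: edx=2-1=1
cmp edx, 0  (cmp 1,0)
jg body: taken
after sub edi, ebx: edi=17-18=-1
after mod ebx, 4: ebx=18%4=2
after mov ebx, [esi]: ebx=M[220]=16
after add edi, ebx: edi=(-1)+16=15
after add esi, 4: esi=220+4=224
after sub edx, 1: edx=1-1=0
cmp edx, 0  (cmp 0,0)
jg body: not taken
mov [216], edi → M[216]=15
halt.
Total executed instructions: 54.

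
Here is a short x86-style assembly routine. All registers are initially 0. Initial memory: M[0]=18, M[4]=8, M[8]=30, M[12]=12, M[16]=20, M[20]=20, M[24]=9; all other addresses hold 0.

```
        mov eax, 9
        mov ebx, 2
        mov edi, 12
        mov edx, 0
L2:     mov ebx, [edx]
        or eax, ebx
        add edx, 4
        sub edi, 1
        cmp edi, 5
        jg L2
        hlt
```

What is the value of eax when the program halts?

31

mov eax, 9 → eax=9
mov ebx, 2 → ebx=2
mov edi, 12 → edi=12
mov edx, 0 → edx=0
mov ebx, [edx] → ebx=M[0]=18
or eax, ebx → eax=9|18=27
add edx, 4 → edx=0+4=4
sub edi, 1 → edi=12-1=11
cmp edi, 5  (cmp 11,5)
jg L2: taken
mov ebx, [edx] → ebx=M[4]=8
or eax, ebx → eax=27|8=27
add edx, 4 → edx=4+4=8
sub edi, 1 → edi=11-1=10
cmp edi, 5  (cmp 10,5)
jg L2: taken
mov ebx, [edx] → ebx=M[8]=30
or eax, ebx → eax=27|30=31
add edx, 4 → edx=8+4=12
sub edi, 1 → edi=10-1=9
cmp edi, 5  (cmp 9,5)
jg L2: taken
mov ebx, [edx] → ebx=M[12]=12
or eax, ebx → eax=31|12=31
add edx, 4 → edx=12+4=16
sub edi, 1 → edi=9-1=8
cmp edi, 5  (cmp 8,5)
jg L2: taken
mov ebx, [edx] → ebx=M[16]=20
or eax, ebx → eax=31|20=31
add edx, 4 → edx=16+4=20
sub edi, 1 → edi=8-1=7
cmp edi, 5  (cmp 7,5)
jg L2: taken
mov ebx, [edx] → ebx=M[20]=20
or eax, ebx → eax=31|20=31
add edx, 4 → edx=20+4=24
sub edi, 1 → edi=7-1=6
cmp edi, 5  (cmp 6,5)
jg L2: taken
mov ebx, [edx] → ebx=M[24]=9
or eax, ebx → eax=31|9=31
add edx, 4 → edx=24+4=28
sub edi, 1 → edi=6-1=5
cmp edi, 5  (cmp 5,5)
jg L2: not taken
halt.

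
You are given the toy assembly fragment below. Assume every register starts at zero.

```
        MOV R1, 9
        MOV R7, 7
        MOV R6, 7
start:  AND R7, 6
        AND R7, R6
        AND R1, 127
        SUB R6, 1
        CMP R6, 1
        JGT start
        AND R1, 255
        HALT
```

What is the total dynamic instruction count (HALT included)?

41

R1=9
R7=7
R6=7
R7=7&6=6
R7=6&7=6
R1=9&127=9
R6=7-1=6
CMP R6, 1  (cmp 6,1)
JGT start: taken
R7=6&6=6
R7=6&6=6
R1=9&127=9
R6=6-1=5
CMP R6, 1  (cmp 5,1)
JGT start: taken
R7=6&6=6
R7=6&5=4
R1=9&127=9
R6=5-1=4
CMP R6, 1  (cmp 4,1)
JGT start: taken
R7=4&6=4
R7=4&4=4
R1=9&127=9
R6=4-1=3
CMP R6, 1  (cmp 3,1)
JGT start: taken
R7=4&6=4
R7=4&3=0
R1=9&127=9
R6=3-1=2
CMP R6, 1  (cmp 2,1)
JGT start: taken
R7=0&6=0
R7=0&2=0
R1=9&127=9
R6=2-1=1
CMP R6, 1  (cmp 1,1)
JGT start: not taken
R1=9&255=9
halt.
Total executed instructions: 41.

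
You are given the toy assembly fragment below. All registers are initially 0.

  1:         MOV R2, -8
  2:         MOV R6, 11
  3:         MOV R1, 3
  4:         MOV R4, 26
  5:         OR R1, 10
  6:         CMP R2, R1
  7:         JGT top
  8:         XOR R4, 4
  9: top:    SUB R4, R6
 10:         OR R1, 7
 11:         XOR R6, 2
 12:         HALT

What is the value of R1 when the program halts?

MOV R2, -8 → R2=-8
MOV R6, 11 → R6=11
MOV R1, 3 → R1=3
MOV R4, 26 → R4=26
OR R1, 10 → R1=3|10=11
CMP R2, R1  (cmp -8,11)
JGT top: not taken
XOR R4, 4 → R4=26^4=30
SUB R4, R6 → R4=30-11=19
OR R1, 7 → R1=11|7=15
XOR R6, 2 → R6=11^2=9
halt.

15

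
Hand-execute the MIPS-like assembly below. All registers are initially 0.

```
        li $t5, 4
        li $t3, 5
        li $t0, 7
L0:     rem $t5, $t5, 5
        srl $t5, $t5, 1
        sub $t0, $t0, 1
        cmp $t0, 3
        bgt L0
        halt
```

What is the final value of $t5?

$t5=4
$t3=5
$t0=7
$t5=4%5=4
$t5=4>>1=2
$t0=7-1=6
cmp $t0, 3  (cmp 6,3)
bgt L0: taken
$t5=2%5=2
$t5=2>>1=1
$t0=6-1=5
cmp $t0, 3  (cmp 5,3)
bgt L0: taken
$t5=1%5=1
$t5=1>>1=0
$t0=5-1=4
cmp $t0, 3  (cmp 4,3)
bgt L0: taken
$t5=0%5=0
$t5=0>>1=0
$t0=4-1=3
cmp $t0, 3  (cmp 3,3)
bgt L0: not taken
halt.

0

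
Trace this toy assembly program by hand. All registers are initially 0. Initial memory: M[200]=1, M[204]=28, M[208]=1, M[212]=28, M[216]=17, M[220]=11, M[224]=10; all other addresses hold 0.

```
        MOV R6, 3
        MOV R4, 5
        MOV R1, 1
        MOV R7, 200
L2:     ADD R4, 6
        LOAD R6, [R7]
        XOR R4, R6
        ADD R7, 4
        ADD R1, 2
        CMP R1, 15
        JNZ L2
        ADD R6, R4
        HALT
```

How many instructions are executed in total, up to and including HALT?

55

R6=3
R4=5
R1=1
R7=200
R4=5+6=11
R6=M[200]=1
R4=11^1=10
R7=200+4=204
R1=1+2=3
CMP R1, 15  (cmp 3,15)
JNZ L2: taken
R4=10+6=16
R6=M[204]=28
R4=16^28=12
R7=204+4=208
R1=3+2=5
CMP R1, 15  (cmp 5,15)
JNZ L2: taken
R4=12+6=18
R6=M[208]=1
R4=18^1=19
R7=208+4=212
R1=5+2=7
CMP R1, 15  (cmp 7,15)
JNZ L2: taken
R4=19+6=25
R6=M[212]=28
R4=25^28=5
R7=212+4=216
R1=7+2=9
CMP R1, 15  (cmp 9,15)
JNZ L2: taken
R4=5+6=11
R6=M[216]=17
R4=11^17=26
R7=216+4=220
R1=9+2=11
CMP R1, 15  (cmp 11,15)
JNZ L2: taken
R4=26+6=32
R6=M[220]=11
R4=32^11=43
R7=220+4=224
R1=11+2=13
CMP R1, 15  (cmp 13,15)
JNZ L2: taken
R4=43+6=49
R6=M[224]=10
R4=49^10=59
R7=224+4=228
R1=13+2=15
CMP R1, 15  (cmp 15,15)
JNZ L2: not taken
R6=10+59=69
halt.
Total executed instructions: 55.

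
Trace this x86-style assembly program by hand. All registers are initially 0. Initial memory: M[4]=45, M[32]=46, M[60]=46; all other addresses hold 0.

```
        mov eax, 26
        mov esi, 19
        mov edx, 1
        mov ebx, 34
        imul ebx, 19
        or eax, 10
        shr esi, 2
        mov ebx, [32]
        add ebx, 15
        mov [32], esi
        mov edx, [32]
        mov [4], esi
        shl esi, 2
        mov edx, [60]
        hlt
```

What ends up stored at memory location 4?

4

after mov eax, 26: eax=26
after mov esi, 19: esi=19
after mov edx, 1: edx=1
after mov ebx, 34: ebx=34
after imul ebx, 19: ebx=34*19=646
after or eax, 10: eax=26|10=26
after shr esi, 2: esi=19>>2=4
after mov ebx, [32]: ebx=M[32]=46
after add ebx, 15: ebx=46+15=61
mov [32], esi → M[32]=4
after mov edx, [32]: edx=M[32]=4
mov [4], esi → M[4]=4
after shl esi, 2: esi=4<<2=16
after mov edx, [60]: edx=M[60]=46
halt.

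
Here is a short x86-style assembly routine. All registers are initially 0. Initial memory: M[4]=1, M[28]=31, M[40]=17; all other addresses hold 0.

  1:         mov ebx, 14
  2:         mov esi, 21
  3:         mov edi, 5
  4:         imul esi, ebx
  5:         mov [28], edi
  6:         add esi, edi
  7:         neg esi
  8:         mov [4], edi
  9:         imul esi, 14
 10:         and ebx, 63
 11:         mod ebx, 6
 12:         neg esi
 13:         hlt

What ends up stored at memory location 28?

mov ebx, 14 → ebx=14
mov esi, 21 → esi=21
mov edi, 5 → edi=5
imul esi, ebx → esi=21*14=294
mov [28], edi → M[28]=5
add esi, edi → esi=294+5=299
neg esi → esi=-(299)=-299
mov [4], edi → M[4]=5
imul esi, 14 → esi=(-299)*14=-4186
and ebx, 63 → ebx=14&63=14
mod ebx, 6 → ebx=14%6=2
neg esi → esi=-(-4186)=4186
halt.

5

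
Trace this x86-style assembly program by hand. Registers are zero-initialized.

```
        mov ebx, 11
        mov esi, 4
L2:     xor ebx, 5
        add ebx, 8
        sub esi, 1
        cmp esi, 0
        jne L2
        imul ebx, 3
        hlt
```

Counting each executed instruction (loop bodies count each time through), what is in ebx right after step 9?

27

ebx=11
esi=4
ebx=11^5=14
ebx=14+8=22
esi=4-1=3
cmp esi, 0  (cmp 3,0)
jne L2: taken
ebx=22^5=19
ebx=19+8=27
After step 9: ebx = 27.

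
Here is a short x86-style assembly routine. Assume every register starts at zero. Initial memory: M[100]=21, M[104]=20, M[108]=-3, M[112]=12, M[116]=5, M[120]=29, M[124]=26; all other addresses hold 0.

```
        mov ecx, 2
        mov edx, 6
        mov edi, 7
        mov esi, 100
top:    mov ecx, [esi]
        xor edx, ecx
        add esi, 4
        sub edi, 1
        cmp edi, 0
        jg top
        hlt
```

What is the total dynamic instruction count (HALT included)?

47

after mov ecx, 2: ecx=2
after mov edx, 6: edx=6
after mov edi, 7: edi=7
after mov esi, 100: esi=100
after mov ecx, [esi]: ecx=M[100]=21
after xor edx, ecx: edx=6^21=19
after add esi, 4: esi=100+4=104
after sub edi, 1: edi=7-1=6
cmp edi, 0  (cmp 6,0)
jg top: taken
after mov ecx, [esi]: ecx=M[104]=20
after xor edx, ecx: edx=19^20=7
after add esi, 4: esi=104+4=108
after sub edi, 1: edi=6-1=5
cmp edi, 0  (cmp 5,0)
jg top: taken
after mov ecx, [esi]: ecx=M[108]=-3
after xor edx, ecx: edx=7^(-3)=-6
after add esi, 4: esi=108+4=112
after sub edi, 1: edi=5-1=4
cmp edi, 0  (cmp 4,0)
jg top: taken
after mov ecx, [esi]: ecx=M[112]=12
after xor edx, ecx: edx=(-6)^12=-10
after add esi, 4: esi=112+4=116
after sub edi, 1: edi=4-1=3
cmp edi, 0  (cmp 3,0)
jg top: taken
after mov ecx, [esi]: ecx=M[116]=5
after xor edx, ecx: edx=(-10)^5=-13
after add esi, 4: esi=116+4=120
after sub edi, 1: edi=3-1=2
cmp edi, 0  (cmp 2,0)
jg top: taken
after mov ecx, [esi]: ecx=M[120]=29
after xor edx, ecx: edx=(-13)^29=-18
after add esi, 4: esi=120+4=124
after sub edi, 1: edi=2-1=1
cmp edi, 0  (cmp 1,0)
jg top: taken
after mov ecx, [esi]: ecx=M[124]=26
after xor edx, ecx: edx=(-18)^26=-12
after add esi, 4: esi=124+4=128
after sub edi, 1: edi=1-1=0
cmp edi, 0  (cmp 0,0)
jg top: not taken
halt.
Total executed instructions: 47.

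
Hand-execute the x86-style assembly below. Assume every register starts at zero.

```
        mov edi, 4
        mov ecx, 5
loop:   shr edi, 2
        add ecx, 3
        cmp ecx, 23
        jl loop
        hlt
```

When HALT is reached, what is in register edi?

mov edi, 4 → edi=4
mov ecx, 5 → ecx=5
shr edi, 2 → edi=4>>2=1
add ecx, 3 → ecx=5+3=8
cmp ecx, 23  (cmp 8,23)
jl loop: taken
shr edi, 2 → edi=1>>2=0
add ecx, 3 → ecx=8+3=11
cmp ecx, 23  (cmp 11,23)
jl loop: taken
shr edi, 2 → edi=0>>2=0
add ecx, 3 → ecx=11+3=14
cmp ecx, 23  (cmp 14,23)
jl loop: taken
shr edi, 2 → edi=0>>2=0
add ecx, 3 → ecx=14+3=17
cmp ecx, 23  (cmp 17,23)
jl loop: taken
shr edi, 2 → edi=0>>2=0
add ecx, 3 → ecx=17+3=20
cmp ecx, 23  (cmp 20,23)
jl loop: taken
shr edi, 2 → edi=0>>2=0
add ecx, 3 → ecx=20+3=23
cmp ecx, 23  (cmp 23,23)
jl loop: not taken
halt.

0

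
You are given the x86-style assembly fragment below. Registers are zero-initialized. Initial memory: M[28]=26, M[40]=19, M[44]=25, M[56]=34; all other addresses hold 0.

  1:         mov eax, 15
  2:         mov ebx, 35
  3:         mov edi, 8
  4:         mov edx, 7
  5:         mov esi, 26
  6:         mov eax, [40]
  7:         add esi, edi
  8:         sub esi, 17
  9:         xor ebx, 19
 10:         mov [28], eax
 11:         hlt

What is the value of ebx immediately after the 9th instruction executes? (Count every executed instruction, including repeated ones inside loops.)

after mov eax, 15: eax=15
after mov ebx, 35: ebx=35
after mov edi, 8: edi=8
after mov edx, 7: edx=7
after mov esi, 26: esi=26
after mov eax, [40]: eax=M[40]=19
after add esi, edi: esi=26+8=34
after sub esi, 17: esi=34-17=17
after xor ebx, 19: ebx=35^19=48
After step 9: ebx = 48.

48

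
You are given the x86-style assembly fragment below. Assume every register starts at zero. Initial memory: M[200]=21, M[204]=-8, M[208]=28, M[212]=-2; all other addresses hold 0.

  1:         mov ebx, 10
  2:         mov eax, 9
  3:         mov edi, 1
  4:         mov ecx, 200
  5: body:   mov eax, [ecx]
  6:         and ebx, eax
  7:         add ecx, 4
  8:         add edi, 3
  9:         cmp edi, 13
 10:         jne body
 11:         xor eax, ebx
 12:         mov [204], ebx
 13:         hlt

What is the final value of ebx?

0

after mov ebx, 10: ebx=10
after mov eax, 9: eax=9
after mov edi, 1: edi=1
after mov ecx, 200: ecx=200
after mov eax, [ecx]: eax=M[200]=21
after and ebx, eax: ebx=10&21=0
after add ecx, 4: ecx=200+4=204
after add edi, 3: edi=1+3=4
cmp edi, 13  (cmp 4,13)
jne body: taken
after mov eax, [ecx]: eax=M[204]=-8
after and ebx, eax: ebx=0&(-8)=0
after add ecx, 4: ecx=204+4=208
after add edi, 3: edi=4+3=7
cmp edi, 13  (cmp 7,13)
jne body: taken
after mov eax, [ecx]: eax=M[208]=28
after and ebx, eax: ebx=0&28=0
after add ecx, 4: ecx=208+4=212
after add edi, 3: edi=7+3=10
cmp edi, 13  (cmp 10,13)
jne body: taken
after mov eax, [ecx]: eax=M[212]=-2
after and ebx, eax: ebx=0&(-2)=0
after add ecx, 4: ecx=212+4=216
after add edi, 3: edi=10+3=13
cmp edi, 13  (cmp 13,13)
jne body: not taken
after xor eax, ebx: eax=(-2)^0=-2
mov [204], ebx → M[204]=0
halt.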